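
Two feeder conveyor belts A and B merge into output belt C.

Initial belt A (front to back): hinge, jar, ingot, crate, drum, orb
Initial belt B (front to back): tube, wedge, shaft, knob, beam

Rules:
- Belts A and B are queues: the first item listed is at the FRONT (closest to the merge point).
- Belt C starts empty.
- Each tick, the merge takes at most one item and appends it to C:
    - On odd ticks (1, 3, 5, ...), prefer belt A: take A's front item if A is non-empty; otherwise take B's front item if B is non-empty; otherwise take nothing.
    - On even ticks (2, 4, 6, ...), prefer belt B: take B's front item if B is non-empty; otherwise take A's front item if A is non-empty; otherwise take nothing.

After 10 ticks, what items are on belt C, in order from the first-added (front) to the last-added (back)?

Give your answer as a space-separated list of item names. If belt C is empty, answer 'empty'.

Answer: hinge tube jar wedge ingot shaft crate knob drum beam

Derivation:
Tick 1: prefer A, take hinge from A; A=[jar,ingot,crate,drum,orb] B=[tube,wedge,shaft,knob,beam] C=[hinge]
Tick 2: prefer B, take tube from B; A=[jar,ingot,crate,drum,orb] B=[wedge,shaft,knob,beam] C=[hinge,tube]
Tick 3: prefer A, take jar from A; A=[ingot,crate,drum,orb] B=[wedge,shaft,knob,beam] C=[hinge,tube,jar]
Tick 4: prefer B, take wedge from B; A=[ingot,crate,drum,orb] B=[shaft,knob,beam] C=[hinge,tube,jar,wedge]
Tick 5: prefer A, take ingot from A; A=[crate,drum,orb] B=[shaft,knob,beam] C=[hinge,tube,jar,wedge,ingot]
Tick 6: prefer B, take shaft from B; A=[crate,drum,orb] B=[knob,beam] C=[hinge,tube,jar,wedge,ingot,shaft]
Tick 7: prefer A, take crate from A; A=[drum,orb] B=[knob,beam] C=[hinge,tube,jar,wedge,ingot,shaft,crate]
Tick 8: prefer B, take knob from B; A=[drum,orb] B=[beam] C=[hinge,tube,jar,wedge,ingot,shaft,crate,knob]
Tick 9: prefer A, take drum from A; A=[orb] B=[beam] C=[hinge,tube,jar,wedge,ingot,shaft,crate,knob,drum]
Tick 10: prefer B, take beam from B; A=[orb] B=[-] C=[hinge,tube,jar,wedge,ingot,shaft,crate,knob,drum,beam]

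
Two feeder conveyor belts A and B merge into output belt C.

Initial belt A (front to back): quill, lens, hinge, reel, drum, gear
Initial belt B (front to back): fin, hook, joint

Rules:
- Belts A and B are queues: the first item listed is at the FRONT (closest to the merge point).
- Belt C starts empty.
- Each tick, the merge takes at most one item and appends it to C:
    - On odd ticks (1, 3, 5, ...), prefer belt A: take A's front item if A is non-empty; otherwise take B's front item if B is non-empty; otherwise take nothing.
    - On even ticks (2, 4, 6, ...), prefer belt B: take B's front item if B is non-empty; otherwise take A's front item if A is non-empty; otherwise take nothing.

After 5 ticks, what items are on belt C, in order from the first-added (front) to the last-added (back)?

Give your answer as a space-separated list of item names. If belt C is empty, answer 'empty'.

Answer: quill fin lens hook hinge

Derivation:
Tick 1: prefer A, take quill from A; A=[lens,hinge,reel,drum,gear] B=[fin,hook,joint] C=[quill]
Tick 2: prefer B, take fin from B; A=[lens,hinge,reel,drum,gear] B=[hook,joint] C=[quill,fin]
Tick 3: prefer A, take lens from A; A=[hinge,reel,drum,gear] B=[hook,joint] C=[quill,fin,lens]
Tick 4: prefer B, take hook from B; A=[hinge,reel,drum,gear] B=[joint] C=[quill,fin,lens,hook]
Tick 5: prefer A, take hinge from A; A=[reel,drum,gear] B=[joint] C=[quill,fin,lens,hook,hinge]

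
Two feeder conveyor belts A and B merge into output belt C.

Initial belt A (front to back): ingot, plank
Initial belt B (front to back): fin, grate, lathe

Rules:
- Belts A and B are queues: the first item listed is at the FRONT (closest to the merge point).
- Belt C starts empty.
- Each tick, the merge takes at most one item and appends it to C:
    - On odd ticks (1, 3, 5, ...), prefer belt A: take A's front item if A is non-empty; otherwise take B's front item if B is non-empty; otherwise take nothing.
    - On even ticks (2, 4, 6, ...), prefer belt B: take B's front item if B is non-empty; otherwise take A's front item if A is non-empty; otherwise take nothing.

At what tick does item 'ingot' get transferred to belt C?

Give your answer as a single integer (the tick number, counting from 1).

Answer: 1

Derivation:
Tick 1: prefer A, take ingot from A; A=[plank] B=[fin,grate,lathe] C=[ingot]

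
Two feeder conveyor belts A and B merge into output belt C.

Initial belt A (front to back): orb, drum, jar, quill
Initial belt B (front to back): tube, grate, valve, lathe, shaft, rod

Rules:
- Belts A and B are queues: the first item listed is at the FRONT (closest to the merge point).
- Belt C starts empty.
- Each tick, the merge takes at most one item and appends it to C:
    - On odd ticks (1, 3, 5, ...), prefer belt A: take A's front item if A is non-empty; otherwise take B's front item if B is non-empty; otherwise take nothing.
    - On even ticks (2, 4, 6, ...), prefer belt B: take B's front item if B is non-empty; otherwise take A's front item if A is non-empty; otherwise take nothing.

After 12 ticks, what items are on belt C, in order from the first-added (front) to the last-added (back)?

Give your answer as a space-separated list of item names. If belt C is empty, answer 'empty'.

Answer: orb tube drum grate jar valve quill lathe shaft rod

Derivation:
Tick 1: prefer A, take orb from A; A=[drum,jar,quill] B=[tube,grate,valve,lathe,shaft,rod] C=[orb]
Tick 2: prefer B, take tube from B; A=[drum,jar,quill] B=[grate,valve,lathe,shaft,rod] C=[orb,tube]
Tick 3: prefer A, take drum from A; A=[jar,quill] B=[grate,valve,lathe,shaft,rod] C=[orb,tube,drum]
Tick 4: prefer B, take grate from B; A=[jar,quill] B=[valve,lathe,shaft,rod] C=[orb,tube,drum,grate]
Tick 5: prefer A, take jar from A; A=[quill] B=[valve,lathe,shaft,rod] C=[orb,tube,drum,grate,jar]
Tick 6: prefer B, take valve from B; A=[quill] B=[lathe,shaft,rod] C=[orb,tube,drum,grate,jar,valve]
Tick 7: prefer A, take quill from A; A=[-] B=[lathe,shaft,rod] C=[orb,tube,drum,grate,jar,valve,quill]
Tick 8: prefer B, take lathe from B; A=[-] B=[shaft,rod] C=[orb,tube,drum,grate,jar,valve,quill,lathe]
Tick 9: prefer A, take shaft from B; A=[-] B=[rod] C=[orb,tube,drum,grate,jar,valve,quill,lathe,shaft]
Tick 10: prefer B, take rod from B; A=[-] B=[-] C=[orb,tube,drum,grate,jar,valve,quill,lathe,shaft,rod]
Tick 11: prefer A, both empty, nothing taken; A=[-] B=[-] C=[orb,tube,drum,grate,jar,valve,quill,lathe,shaft,rod]
Tick 12: prefer B, both empty, nothing taken; A=[-] B=[-] C=[orb,tube,drum,grate,jar,valve,quill,lathe,shaft,rod]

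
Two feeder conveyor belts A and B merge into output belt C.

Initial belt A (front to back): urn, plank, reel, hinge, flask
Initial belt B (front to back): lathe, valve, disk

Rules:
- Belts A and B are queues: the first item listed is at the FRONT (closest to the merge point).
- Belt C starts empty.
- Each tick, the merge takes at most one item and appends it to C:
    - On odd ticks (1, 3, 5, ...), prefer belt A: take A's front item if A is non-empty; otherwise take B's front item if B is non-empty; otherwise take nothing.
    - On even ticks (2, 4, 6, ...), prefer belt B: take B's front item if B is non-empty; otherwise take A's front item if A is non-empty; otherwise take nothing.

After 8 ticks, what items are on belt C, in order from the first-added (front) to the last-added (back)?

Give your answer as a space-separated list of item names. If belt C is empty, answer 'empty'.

Answer: urn lathe plank valve reel disk hinge flask

Derivation:
Tick 1: prefer A, take urn from A; A=[plank,reel,hinge,flask] B=[lathe,valve,disk] C=[urn]
Tick 2: prefer B, take lathe from B; A=[plank,reel,hinge,flask] B=[valve,disk] C=[urn,lathe]
Tick 3: prefer A, take plank from A; A=[reel,hinge,flask] B=[valve,disk] C=[urn,lathe,plank]
Tick 4: prefer B, take valve from B; A=[reel,hinge,flask] B=[disk] C=[urn,lathe,plank,valve]
Tick 5: prefer A, take reel from A; A=[hinge,flask] B=[disk] C=[urn,lathe,plank,valve,reel]
Tick 6: prefer B, take disk from B; A=[hinge,flask] B=[-] C=[urn,lathe,plank,valve,reel,disk]
Tick 7: prefer A, take hinge from A; A=[flask] B=[-] C=[urn,lathe,plank,valve,reel,disk,hinge]
Tick 8: prefer B, take flask from A; A=[-] B=[-] C=[urn,lathe,plank,valve,reel,disk,hinge,flask]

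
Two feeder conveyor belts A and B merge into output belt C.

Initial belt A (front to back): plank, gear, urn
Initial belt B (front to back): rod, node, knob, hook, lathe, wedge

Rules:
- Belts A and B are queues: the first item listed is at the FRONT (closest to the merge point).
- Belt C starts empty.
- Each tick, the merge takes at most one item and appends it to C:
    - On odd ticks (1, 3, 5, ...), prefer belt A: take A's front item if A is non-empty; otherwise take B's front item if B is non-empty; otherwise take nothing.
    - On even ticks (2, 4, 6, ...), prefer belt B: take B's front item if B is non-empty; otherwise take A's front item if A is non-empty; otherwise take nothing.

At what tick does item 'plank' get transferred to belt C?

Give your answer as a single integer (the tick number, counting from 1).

Tick 1: prefer A, take plank from A; A=[gear,urn] B=[rod,node,knob,hook,lathe,wedge] C=[plank]

Answer: 1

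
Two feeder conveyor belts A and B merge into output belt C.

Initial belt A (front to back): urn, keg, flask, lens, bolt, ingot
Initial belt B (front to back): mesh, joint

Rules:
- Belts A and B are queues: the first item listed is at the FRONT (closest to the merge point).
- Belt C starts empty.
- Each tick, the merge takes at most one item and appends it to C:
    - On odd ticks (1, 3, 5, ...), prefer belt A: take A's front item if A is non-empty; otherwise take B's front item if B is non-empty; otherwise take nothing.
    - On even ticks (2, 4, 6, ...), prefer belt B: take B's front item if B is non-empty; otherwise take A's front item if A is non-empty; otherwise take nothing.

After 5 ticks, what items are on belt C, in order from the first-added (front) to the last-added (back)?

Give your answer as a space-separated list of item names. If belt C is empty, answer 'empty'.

Tick 1: prefer A, take urn from A; A=[keg,flask,lens,bolt,ingot] B=[mesh,joint] C=[urn]
Tick 2: prefer B, take mesh from B; A=[keg,flask,lens,bolt,ingot] B=[joint] C=[urn,mesh]
Tick 3: prefer A, take keg from A; A=[flask,lens,bolt,ingot] B=[joint] C=[urn,mesh,keg]
Tick 4: prefer B, take joint from B; A=[flask,lens,bolt,ingot] B=[-] C=[urn,mesh,keg,joint]
Tick 5: prefer A, take flask from A; A=[lens,bolt,ingot] B=[-] C=[urn,mesh,keg,joint,flask]

Answer: urn mesh keg joint flask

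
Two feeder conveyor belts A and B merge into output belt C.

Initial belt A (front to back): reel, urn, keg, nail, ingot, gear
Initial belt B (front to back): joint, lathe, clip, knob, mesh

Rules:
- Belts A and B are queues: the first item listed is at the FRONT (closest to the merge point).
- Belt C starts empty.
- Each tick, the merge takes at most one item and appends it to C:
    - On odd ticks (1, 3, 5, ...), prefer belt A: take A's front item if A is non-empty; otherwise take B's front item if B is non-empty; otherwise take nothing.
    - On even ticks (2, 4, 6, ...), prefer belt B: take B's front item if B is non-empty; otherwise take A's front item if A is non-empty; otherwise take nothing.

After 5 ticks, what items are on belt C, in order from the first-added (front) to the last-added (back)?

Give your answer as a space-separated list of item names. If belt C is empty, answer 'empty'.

Tick 1: prefer A, take reel from A; A=[urn,keg,nail,ingot,gear] B=[joint,lathe,clip,knob,mesh] C=[reel]
Tick 2: prefer B, take joint from B; A=[urn,keg,nail,ingot,gear] B=[lathe,clip,knob,mesh] C=[reel,joint]
Tick 3: prefer A, take urn from A; A=[keg,nail,ingot,gear] B=[lathe,clip,knob,mesh] C=[reel,joint,urn]
Tick 4: prefer B, take lathe from B; A=[keg,nail,ingot,gear] B=[clip,knob,mesh] C=[reel,joint,urn,lathe]
Tick 5: prefer A, take keg from A; A=[nail,ingot,gear] B=[clip,knob,mesh] C=[reel,joint,urn,lathe,keg]

Answer: reel joint urn lathe keg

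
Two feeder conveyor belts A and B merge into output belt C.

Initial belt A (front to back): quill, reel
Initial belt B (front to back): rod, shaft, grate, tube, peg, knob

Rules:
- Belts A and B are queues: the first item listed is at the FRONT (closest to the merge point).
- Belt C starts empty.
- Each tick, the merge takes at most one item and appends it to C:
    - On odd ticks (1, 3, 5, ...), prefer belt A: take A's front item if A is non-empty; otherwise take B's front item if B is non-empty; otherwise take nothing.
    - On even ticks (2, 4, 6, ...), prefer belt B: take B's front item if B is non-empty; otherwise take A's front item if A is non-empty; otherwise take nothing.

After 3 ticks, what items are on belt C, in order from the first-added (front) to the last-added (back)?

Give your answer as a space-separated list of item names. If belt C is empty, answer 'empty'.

Tick 1: prefer A, take quill from A; A=[reel] B=[rod,shaft,grate,tube,peg,knob] C=[quill]
Tick 2: prefer B, take rod from B; A=[reel] B=[shaft,grate,tube,peg,knob] C=[quill,rod]
Tick 3: prefer A, take reel from A; A=[-] B=[shaft,grate,tube,peg,knob] C=[quill,rod,reel]

Answer: quill rod reel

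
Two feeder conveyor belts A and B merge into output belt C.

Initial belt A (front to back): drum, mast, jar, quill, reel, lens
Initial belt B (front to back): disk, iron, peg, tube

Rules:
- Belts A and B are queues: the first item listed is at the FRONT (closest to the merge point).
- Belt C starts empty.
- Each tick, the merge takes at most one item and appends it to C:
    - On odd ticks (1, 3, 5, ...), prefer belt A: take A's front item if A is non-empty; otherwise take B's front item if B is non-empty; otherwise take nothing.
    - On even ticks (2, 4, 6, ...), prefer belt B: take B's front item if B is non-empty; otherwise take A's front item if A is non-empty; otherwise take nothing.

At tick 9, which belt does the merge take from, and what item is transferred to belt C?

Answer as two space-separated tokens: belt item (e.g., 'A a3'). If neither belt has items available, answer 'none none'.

Tick 1: prefer A, take drum from A; A=[mast,jar,quill,reel,lens] B=[disk,iron,peg,tube] C=[drum]
Tick 2: prefer B, take disk from B; A=[mast,jar,quill,reel,lens] B=[iron,peg,tube] C=[drum,disk]
Tick 3: prefer A, take mast from A; A=[jar,quill,reel,lens] B=[iron,peg,tube] C=[drum,disk,mast]
Tick 4: prefer B, take iron from B; A=[jar,quill,reel,lens] B=[peg,tube] C=[drum,disk,mast,iron]
Tick 5: prefer A, take jar from A; A=[quill,reel,lens] B=[peg,tube] C=[drum,disk,mast,iron,jar]
Tick 6: prefer B, take peg from B; A=[quill,reel,lens] B=[tube] C=[drum,disk,mast,iron,jar,peg]
Tick 7: prefer A, take quill from A; A=[reel,lens] B=[tube] C=[drum,disk,mast,iron,jar,peg,quill]
Tick 8: prefer B, take tube from B; A=[reel,lens] B=[-] C=[drum,disk,mast,iron,jar,peg,quill,tube]
Tick 9: prefer A, take reel from A; A=[lens] B=[-] C=[drum,disk,mast,iron,jar,peg,quill,tube,reel]

Answer: A reel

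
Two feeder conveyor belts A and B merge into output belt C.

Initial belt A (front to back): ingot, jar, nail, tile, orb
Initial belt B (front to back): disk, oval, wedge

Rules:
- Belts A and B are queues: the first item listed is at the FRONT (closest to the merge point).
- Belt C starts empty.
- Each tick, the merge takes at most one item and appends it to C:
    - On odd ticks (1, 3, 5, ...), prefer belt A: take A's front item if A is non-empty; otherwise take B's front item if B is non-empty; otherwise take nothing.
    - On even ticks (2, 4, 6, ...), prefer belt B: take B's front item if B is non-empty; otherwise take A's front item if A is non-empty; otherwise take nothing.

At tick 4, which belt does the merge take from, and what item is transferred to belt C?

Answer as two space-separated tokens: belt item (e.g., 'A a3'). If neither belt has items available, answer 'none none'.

Answer: B oval

Derivation:
Tick 1: prefer A, take ingot from A; A=[jar,nail,tile,orb] B=[disk,oval,wedge] C=[ingot]
Tick 2: prefer B, take disk from B; A=[jar,nail,tile,orb] B=[oval,wedge] C=[ingot,disk]
Tick 3: prefer A, take jar from A; A=[nail,tile,orb] B=[oval,wedge] C=[ingot,disk,jar]
Tick 4: prefer B, take oval from B; A=[nail,tile,orb] B=[wedge] C=[ingot,disk,jar,oval]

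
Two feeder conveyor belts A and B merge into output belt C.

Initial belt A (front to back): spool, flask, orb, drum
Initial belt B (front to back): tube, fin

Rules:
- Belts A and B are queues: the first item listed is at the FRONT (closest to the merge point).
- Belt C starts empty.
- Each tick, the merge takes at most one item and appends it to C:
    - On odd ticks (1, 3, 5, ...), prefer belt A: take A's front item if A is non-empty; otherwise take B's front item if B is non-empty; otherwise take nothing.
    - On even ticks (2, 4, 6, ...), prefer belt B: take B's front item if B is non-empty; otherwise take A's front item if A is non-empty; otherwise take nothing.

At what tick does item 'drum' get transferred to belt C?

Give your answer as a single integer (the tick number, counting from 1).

Tick 1: prefer A, take spool from A; A=[flask,orb,drum] B=[tube,fin] C=[spool]
Tick 2: prefer B, take tube from B; A=[flask,orb,drum] B=[fin] C=[spool,tube]
Tick 3: prefer A, take flask from A; A=[orb,drum] B=[fin] C=[spool,tube,flask]
Tick 4: prefer B, take fin from B; A=[orb,drum] B=[-] C=[spool,tube,flask,fin]
Tick 5: prefer A, take orb from A; A=[drum] B=[-] C=[spool,tube,flask,fin,orb]
Tick 6: prefer B, take drum from A; A=[-] B=[-] C=[spool,tube,flask,fin,orb,drum]

Answer: 6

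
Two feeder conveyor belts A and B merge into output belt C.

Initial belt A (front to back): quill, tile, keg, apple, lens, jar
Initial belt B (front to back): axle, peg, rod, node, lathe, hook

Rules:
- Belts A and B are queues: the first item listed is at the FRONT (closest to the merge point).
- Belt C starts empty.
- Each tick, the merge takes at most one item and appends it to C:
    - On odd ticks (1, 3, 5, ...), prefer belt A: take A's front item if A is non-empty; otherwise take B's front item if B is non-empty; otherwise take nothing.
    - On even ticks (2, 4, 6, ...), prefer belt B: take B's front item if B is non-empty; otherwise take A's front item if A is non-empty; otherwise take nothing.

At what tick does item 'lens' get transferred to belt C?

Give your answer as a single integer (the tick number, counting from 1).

Tick 1: prefer A, take quill from A; A=[tile,keg,apple,lens,jar] B=[axle,peg,rod,node,lathe,hook] C=[quill]
Tick 2: prefer B, take axle from B; A=[tile,keg,apple,lens,jar] B=[peg,rod,node,lathe,hook] C=[quill,axle]
Tick 3: prefer A, take tile from A; A=[keg,apple,lens,jar] B=[peg,rod,node,lathe,hook] C=[quill,axle,tile]
Tick 4: prefer B, take peg from B; A=[keg,apple,lens,jar] B=[rod,node,lathe,hook] C=[quill,axle,tile,peg]
Tick 5: prefer A, take keg from A; A=[apple,lens,jar] B=[rod,node,lathe,hook] C=[quill,axle,tile,peg,keg]
Tick 6: prefer B, take rod from B; A=[apple,lens,jar] B=[node,lathe,hook] C=[quill,axle,tile,peg,keg,rod]
Tick 7: prefer A, take apple from A; A=[lens,jar] B=[node,lathe,hook] C=[quill,axle,tile,peg,keg,rod,apple]
Tick 8: prefer B, take node from B; A=[lens,jar] B=[lathe,hook] C=[quill,axle,tile,peg,keg,rod,apple,node]
Tick 9: prefer A, take lens from A; A=[jar] B=[lathe,hook] C=[quill,axle,tile,peg,keg,rod,apple,node,lens]

Answer: 9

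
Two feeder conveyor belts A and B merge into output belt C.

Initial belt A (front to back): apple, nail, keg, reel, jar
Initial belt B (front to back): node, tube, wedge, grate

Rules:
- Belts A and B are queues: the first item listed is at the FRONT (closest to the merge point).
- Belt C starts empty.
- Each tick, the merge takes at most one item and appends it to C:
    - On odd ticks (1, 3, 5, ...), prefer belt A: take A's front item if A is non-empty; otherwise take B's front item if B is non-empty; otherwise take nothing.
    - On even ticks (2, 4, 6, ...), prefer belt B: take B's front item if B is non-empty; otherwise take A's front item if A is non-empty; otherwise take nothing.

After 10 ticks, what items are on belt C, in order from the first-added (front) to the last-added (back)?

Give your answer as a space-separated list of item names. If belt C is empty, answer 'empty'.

Tick 1: prefer A, take apple from A; A=[nail,keg,reel,jar] B=[node,tube,wedge,grate] C=[apple]
Tick 2: prefer B, take node from B; A=[nail,keg,reel,jar] B=[tube,wedge,grate] C=[apple,node]
Tick 3: prefer A, take nail from A; A=[keg,reel,jar] B=[tube,wedge,grate] C=[apple,node,nail]
Tick 4: prefer B, take tube from B; A=[keg,reel,jar] B=[wedge,grate] C=[apple,node,nail,tube]
Tick 5: prefer A, take keg from A; A=[reel,jar] B=[wedge,grate] C=[apple,node,nail,tube,keg]
Tick 6: prefer B, take wedge from B; A=[reel,jar] B=[grate] C=[apple,node,nail,tube,keg,wedge]
Tick 7: prefer A, take reel from A; A=[jar] B=[grate] C=[apple,node,nail,tube,keg,wedge,reel]
Tick 8: prefer B, take grate from B; A=[jar] B=[-] C=[apple,node,nail,tube,keg,wedge,reel,grate]
Tick 9: prefer A, take jar from A; A=[-] B=[-] C=[apple,node,nail,tube,keg,wedge,reel,grate,jar]
Tick 10: prefer B, both empty, nothing taken; A=[-] B=[-] C=[apple,node,nail,tube,keg,wedge,reel,grate,jar]

Answer: apple node nail tube keg wedge reel grate jar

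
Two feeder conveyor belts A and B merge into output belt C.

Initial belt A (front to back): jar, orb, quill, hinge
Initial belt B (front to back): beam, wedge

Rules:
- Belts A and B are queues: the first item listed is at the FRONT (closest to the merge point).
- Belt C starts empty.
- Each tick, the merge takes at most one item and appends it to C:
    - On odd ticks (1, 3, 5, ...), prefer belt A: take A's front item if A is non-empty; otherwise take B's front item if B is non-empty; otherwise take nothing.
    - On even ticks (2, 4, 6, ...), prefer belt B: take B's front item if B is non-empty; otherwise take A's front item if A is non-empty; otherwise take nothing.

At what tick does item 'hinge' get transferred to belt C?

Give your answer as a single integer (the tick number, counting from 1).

Answer: 6

Derivation:
Tick 1: prefer A, take jar from A; A=[orb,quill,hinge] B=[beam,wedge] C=[jar]
Tick 2: prefer B, take beam from B; A=[orb,quill,hinge] B=[wedge] C=[jar,beam]
Tick 3: prefer A, take orb from A; A=[quill,hinge] B=[wedge] C=[jar,beam,orb]
Tick 4: prefer B, take wedge from B; A=[quill,hinge] B=[-] C=[jar,beam,orb,wedge]
Tick 5: prefer A, take quill from A; A=[hinge] B=[-] C=[jar,beam,orb,wedge,quill]
Tick 6: prefer B, take hinge from A; A=[-] B=[-] C=[jar,beam,orb,wedge,quill,hinge]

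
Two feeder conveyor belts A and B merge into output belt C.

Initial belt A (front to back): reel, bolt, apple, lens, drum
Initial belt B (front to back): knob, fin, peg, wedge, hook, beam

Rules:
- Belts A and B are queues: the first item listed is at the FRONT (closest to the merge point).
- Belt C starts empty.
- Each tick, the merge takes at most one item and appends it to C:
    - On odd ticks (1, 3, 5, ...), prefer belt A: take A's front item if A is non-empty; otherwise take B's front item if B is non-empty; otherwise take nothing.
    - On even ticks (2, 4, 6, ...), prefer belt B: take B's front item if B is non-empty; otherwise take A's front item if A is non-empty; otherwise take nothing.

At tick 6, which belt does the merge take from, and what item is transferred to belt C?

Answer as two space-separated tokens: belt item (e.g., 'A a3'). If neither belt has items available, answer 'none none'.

Answer: B peg

Derivation:
Tick 1: prefer A, take reel from A; A=[bolt,apple,lens,drum] B=[knob,fin,peg,wedge,hook,beam] C=[reel]
Tick 2: prefer B, take knob from B; A=[bolt,apple,lens,drum] B=[fin,peg,wedge,hook,beam] C=[reel,knob]
Tick 3: prefer A, take bolt from A; A=[apple,lens,drum] B=[fin,peg,wedge,hook,beam] C=[reel,knob,bolt]
Tick 4: prefer B, take fin from B; A=[apple,lens,drum] B=[peg,wedge,hook,beam] C=[reel,knob,bolt,fin]
Tick 5: prefer A, take apple from A; A=[lens,drum] B=[peg,wedge,hook,beam] C=[reel,knob,bolt,fin,apple]
Tick 6: prefer B, take peg from B; A=[lens,drum] B=[wedge,hook,beam] C=[reel,knob,bolt,fin,apple,peg]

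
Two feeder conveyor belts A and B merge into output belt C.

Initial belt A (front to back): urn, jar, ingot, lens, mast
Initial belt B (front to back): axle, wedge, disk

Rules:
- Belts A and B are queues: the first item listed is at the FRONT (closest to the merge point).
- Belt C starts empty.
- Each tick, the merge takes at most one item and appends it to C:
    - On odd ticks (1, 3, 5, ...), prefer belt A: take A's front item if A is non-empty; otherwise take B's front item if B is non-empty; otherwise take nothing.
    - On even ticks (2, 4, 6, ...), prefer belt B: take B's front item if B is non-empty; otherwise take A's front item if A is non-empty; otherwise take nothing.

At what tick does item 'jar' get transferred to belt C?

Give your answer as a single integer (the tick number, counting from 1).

Answer: 3

Derivation:
Tick 1: prefer A, take urn from A; A=[jar,ingot,lens,mast] B=[axle,wedge,disk] C=[urn]
Tick 2: prefer B, take axle from B; A=[jar,ingot,lens,mast] B=[wedge,disk] C=[urn,axle]
Tick 3: prefer A, take jar from A; A=[ingot,lens,mast] B=[wedge,disk] C=[urn,axle,jar]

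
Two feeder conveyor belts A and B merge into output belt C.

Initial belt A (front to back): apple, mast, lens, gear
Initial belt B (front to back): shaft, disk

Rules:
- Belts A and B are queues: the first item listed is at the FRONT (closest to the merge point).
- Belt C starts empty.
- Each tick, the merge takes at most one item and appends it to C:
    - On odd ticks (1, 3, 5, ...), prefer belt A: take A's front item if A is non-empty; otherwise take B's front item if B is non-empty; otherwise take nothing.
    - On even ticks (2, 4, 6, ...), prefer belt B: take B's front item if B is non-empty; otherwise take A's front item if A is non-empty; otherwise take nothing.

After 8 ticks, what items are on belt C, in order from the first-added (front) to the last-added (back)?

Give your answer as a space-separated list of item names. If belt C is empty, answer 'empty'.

Answer: apple shaft mast disk lens gear

Derivation:
Tick 1: prefer A, take apple from A; A=[mast,lens,gear] B=[shaft,disk] C=[apple]
Tick 2: prefer B, take shaft from B; A=[mast,lens,gear] B=[disk] C=[apple,shaft]
Tick 3: prefer A, take mast from A; A=[lens,gear] B=[disk] C=[apple,shaft,mast]
Tick 4: prefer B, take disk from B; A=[lens,gear] B=[-] C=[apple,shaft,mast,disk]
Tick 5: prefer A, take lens from A; A=[gear] B=[-] C=[apple,shaft,mast,disk,lens]
Tick 6: prefer B, take gear from A; A=[-] B=[-] C=[apple,shaft,mast,disk,lens,gear]
Tick 7: prefer A, both empty, nothing taken; A=[-] B=[-] C=[apple,shaft,mast,disk,lens,gear]
Tick 8: prefer B, both empty, nothing taken; A=[-] B=[-] C=[apple,shaft,mast,disk,lens,gear]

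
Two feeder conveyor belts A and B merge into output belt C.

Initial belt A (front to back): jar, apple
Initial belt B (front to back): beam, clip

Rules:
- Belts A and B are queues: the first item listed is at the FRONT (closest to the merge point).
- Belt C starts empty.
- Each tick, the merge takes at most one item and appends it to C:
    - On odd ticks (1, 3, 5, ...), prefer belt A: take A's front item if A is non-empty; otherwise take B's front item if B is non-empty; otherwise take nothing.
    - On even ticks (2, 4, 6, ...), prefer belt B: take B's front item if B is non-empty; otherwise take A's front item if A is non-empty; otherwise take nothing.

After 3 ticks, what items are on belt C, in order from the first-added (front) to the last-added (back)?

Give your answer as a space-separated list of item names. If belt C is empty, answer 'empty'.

Answer: jar beam apple

Derivation:
Tick 1: prefer A, take jar from A; A=[apple] B=[beam,clip] C=[jar]
Tick 2: prefer B, take beam from B; A=[apple] B=[clip] C=[jar,beam]
Tick 3: prefer A, take apple from A; A=[-] B=[clip] C=[jar,beam,apple]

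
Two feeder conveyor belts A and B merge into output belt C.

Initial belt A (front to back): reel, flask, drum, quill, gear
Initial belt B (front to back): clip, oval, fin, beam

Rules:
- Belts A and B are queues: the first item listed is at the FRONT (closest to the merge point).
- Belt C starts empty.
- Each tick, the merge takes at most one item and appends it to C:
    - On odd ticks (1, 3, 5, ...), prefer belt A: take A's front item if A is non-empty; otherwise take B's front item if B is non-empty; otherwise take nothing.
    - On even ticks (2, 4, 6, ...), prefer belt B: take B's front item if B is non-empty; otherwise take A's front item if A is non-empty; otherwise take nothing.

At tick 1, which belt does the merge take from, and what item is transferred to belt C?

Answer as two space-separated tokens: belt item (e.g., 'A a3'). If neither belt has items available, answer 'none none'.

Answer: A reel

Derivation:
Tick 1: prefer A, take reel from A; A=[flask,drum,quill,gear] B=[clip,oval,fin,beam] C=[reel]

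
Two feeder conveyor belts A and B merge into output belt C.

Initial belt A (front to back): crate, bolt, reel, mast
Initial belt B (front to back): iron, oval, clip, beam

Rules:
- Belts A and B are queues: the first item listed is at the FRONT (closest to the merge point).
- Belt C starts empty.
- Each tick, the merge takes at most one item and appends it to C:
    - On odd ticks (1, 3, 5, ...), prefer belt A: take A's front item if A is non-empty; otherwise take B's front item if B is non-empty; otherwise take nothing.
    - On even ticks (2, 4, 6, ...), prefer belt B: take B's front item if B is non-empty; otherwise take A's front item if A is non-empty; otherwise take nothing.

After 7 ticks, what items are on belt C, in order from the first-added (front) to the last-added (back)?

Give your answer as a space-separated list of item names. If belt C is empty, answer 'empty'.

Answer: crate iron bolt oval reel clip mast

Derivation:
Tick 1: prefer A, take crate from A; A=[bolt,reel,mast] B=[iron,oval,clip,beam] C=[crate]
Tick 2: prefer B, take iron from B; A=[bolt,reel,mast] B=[oval,clip,beam] C=[crate,iron]
Tick 3: prefer A, take bolt from A; A=[reel,mast] B=[oval,clip,beam] C=[crate,iron,bolt]
Tick 4: prefer B, take oval from B; A=[reel,mast] B=[clip,beam] C=[crate,iron,bolt,oval]
Tick 5: prefer A, take reel from A; A=[mast] B=[clip,beam] C=[crate,iron,bolt,oval,reel]
Tick 6: prefer B, take clip from B; A=[mast] B=[beam] C=[crate,iron,bolt,oval,reel,clip]
Tick 7: prefer A, take mast from A; A=[-] B=[beam] C=[crate,iron,bolt,oval,reel,clip,mast]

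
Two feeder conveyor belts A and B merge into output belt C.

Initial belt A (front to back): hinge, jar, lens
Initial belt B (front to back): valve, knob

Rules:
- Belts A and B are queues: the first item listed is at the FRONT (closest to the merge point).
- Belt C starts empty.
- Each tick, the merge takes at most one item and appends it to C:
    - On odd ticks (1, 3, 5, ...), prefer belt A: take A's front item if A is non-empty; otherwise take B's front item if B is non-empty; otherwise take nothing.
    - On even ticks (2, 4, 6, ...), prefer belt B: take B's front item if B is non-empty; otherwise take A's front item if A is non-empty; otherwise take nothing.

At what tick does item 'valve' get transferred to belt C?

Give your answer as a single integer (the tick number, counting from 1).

Tick 1: prefer A, take hinge from A; A=[jar,lens] B=[valve,knob] C=[hinge]
Tick 2: prefer B, take valve from B; A=[jar,lens] B=[knob] C=[hinge,valve]

Answer: 2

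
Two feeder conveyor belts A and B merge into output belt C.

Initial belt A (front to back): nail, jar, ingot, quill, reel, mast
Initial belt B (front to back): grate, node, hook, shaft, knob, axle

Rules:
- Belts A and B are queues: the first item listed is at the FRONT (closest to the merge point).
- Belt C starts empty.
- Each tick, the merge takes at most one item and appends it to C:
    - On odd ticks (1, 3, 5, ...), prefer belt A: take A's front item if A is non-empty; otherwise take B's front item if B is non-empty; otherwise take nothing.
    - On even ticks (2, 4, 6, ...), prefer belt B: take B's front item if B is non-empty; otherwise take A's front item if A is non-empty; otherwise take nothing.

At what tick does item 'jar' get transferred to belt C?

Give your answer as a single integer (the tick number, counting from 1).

Answer: 3

Derivation:
Tick 1: prefer A, take nail from A; A=[jar,ingot,quill,reel,mast] B=[grate,node,hook,shaft,knob,axle] C=[nail]
Tick 2: prefer B, take grate from B; A=[jar,ingot,quill,reel,mast] B=[node,hook,shaft,knob,axle] C=[nail,grate]
Tick 3: prefer A, take jar from A; A=[ingot,quill,reel,mast] B=[node,hook,shaft,knob,axle] C=[nail,grate,jar]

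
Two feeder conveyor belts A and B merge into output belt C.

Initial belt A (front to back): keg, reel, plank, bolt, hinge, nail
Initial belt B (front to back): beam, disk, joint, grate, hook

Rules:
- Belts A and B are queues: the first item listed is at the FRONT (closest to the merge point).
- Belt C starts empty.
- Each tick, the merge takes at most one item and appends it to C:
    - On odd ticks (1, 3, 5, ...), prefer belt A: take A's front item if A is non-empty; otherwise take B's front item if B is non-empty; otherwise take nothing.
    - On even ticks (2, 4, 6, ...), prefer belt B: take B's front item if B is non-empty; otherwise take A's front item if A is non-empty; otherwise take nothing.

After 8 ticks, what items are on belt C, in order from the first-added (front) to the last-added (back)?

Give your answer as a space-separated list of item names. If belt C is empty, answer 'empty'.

Tick 1: prefer A, take keg from A; A=[reel,plank,bolt,hinge,nail] B=[beam,disk,joint,grate,hook] C=[keg]
Tick 2: prefer B, take beam from B; A=[reel,plank,bolt,hinge,nail] B=[disk,joint,grate,hook] C=[keg,beam]
Tick 3: prefer A, take reel from A; A=[plank,bolt,hinge,nail] B=[disk,joint,grate,hook] C=[keg,beam,reel]
Tick 4: prefer B, take disk from B; A=[plank,bolt,hinge,nail] B=[joint,grate,hook] C=[keg,beam,reel,disk]
Tick 5: prefer A, take plank from A; A=[bolt,hinge,nail] B=[joint,grate,hook] C=[keg,beam,reel,disk,plank]
Tick 6: prefer B, take joint from B; A=[bolt,hinge,nail] B=[grate,hook] C=[keg,beam,reel,disk,plank,joint]
Tick 7: prefer A, take bolt from A; A=[hinge,nail] B=[grate,hook] C=[keg,beam,reel,disk,plank,joint,bolt]
Tick 8: prefer B, take grate from B; A=[hinge,nail] B=[hook] C=[keg,beam,reel,disk,plank,joint,bolt,grate]

Answer: keg beam reel disk plank joint bolt grate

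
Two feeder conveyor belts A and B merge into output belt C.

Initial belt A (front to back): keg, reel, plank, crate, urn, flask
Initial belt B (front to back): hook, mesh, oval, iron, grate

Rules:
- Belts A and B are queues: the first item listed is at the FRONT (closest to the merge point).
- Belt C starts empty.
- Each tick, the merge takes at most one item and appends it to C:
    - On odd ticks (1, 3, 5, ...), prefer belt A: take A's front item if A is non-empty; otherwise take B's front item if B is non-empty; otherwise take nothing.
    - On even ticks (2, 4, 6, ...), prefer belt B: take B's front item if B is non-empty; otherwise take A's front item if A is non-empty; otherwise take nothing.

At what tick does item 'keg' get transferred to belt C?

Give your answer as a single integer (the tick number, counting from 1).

Answer: 1

Derivation:
Tick 1: prefer A, take keg from A; A=[reel,plank,crate,urn,flask] B=[hook,mesh,oval,iron,grate] C=[keg]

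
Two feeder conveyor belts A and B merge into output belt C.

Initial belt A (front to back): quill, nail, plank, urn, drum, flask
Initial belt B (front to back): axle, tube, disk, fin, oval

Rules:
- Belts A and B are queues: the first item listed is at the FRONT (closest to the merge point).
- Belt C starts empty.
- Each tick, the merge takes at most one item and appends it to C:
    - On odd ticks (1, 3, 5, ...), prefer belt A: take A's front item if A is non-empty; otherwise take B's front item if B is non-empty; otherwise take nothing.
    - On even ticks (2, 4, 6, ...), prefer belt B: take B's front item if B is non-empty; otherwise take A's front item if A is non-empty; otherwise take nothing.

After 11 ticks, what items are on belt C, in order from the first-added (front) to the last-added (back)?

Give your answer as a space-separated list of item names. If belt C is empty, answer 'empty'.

Answer: quill axle nail tube plank disk urn fin drum oval flask

Derivation:
Tick 1: prefer A, take quill from A; A=[nail,plank,urn,drum,flask] B=[axle,tube,disk,fin,oval] C=[quill]
Tick 2: prefer B, take axle from B; A=[nail,plank,urn,drum,flask] B=[tube,disk,fin,oval] C=[quill,axle]
Tick 3: prefer A, take nail from A; A=[plank,urn,drum,flask] B=[tube,disk,fin,oval] C=[quill,axle,nail]
Tick 4: prefer B, take tube from B; A=[plank,urn,drum,flask] B=[disk,fin,oval] C=[quill,axle,nail,tube]
Tick 5: prefer A, take plank from A; A=[urn,drum,flask] B=[disk,fin,oval] C=[quill,axle,nail,tube,plank]
Tick 6: prefer B, take disk from B; A=[urn,drum,flask] B=[fin,oval] C=[quill,axle,nail,tube,plank,disk]
Tick 7: prefer A, take urn from A; A=[drum,flask] B=[fin,oval] C=[quill,axle,nail,tube,plank,disk,urn]
Tick 8: prefer B, take fin from B; A=[drum,flask] B=[oval] C=[quill,axle,nail,tube,plank,disk,urn,fin]
Tick 9: prefer A, take drum from A; A=[flask] B=[oval] C=[quill,axle,nail,tube,plank,disk,urn,fin,drum]
Tick 10: prefer B, take oval from B; A=[flask] B=[-] C=[quill,axle,nail,tube,plank,disk,urn,fin,drum,oval]
Tick 11: prefer A, take flask from A; A=[-] B=[-] C=[quill,axle,nail,tube,plank,disk,urn,fin,drum,oval,flask]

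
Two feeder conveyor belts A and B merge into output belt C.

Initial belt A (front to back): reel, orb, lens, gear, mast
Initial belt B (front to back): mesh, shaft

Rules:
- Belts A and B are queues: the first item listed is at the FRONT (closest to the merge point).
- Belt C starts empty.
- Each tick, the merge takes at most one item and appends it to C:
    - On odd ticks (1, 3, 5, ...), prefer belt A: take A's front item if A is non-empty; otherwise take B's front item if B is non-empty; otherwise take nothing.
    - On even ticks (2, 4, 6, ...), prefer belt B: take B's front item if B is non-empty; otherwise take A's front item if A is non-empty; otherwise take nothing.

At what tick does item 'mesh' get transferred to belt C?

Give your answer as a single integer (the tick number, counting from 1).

Tick 1: prefer A, take reel from A; A=[orb,lens,gear,mast] B=[mesh,shaft] C=[reel]
Tick 2: prefer B, take mesh from B; A=[orb,lens,gear,mast] B=[shaft] C=[reel,mesh]

Answer: 2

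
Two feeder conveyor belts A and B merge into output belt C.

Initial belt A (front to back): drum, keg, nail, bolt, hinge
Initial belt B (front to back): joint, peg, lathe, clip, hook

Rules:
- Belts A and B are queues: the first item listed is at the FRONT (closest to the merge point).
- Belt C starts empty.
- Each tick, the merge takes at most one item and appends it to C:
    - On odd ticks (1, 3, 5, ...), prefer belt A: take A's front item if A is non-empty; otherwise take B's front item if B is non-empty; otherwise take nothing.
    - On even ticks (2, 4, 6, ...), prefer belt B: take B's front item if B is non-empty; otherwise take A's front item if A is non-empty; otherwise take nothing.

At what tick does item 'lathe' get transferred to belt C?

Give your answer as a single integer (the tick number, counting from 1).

Tick 1: prefer A, take drum from A; A=[keg,nail,bolt,hinge] B=[joint,peg,lathe,clip,hook] C=[drum]
Tick 2: prefer B, take joint from B; A=[keg,nail,bolt,hinge] B=[peg,lathe,clip,hook] C=[drum,joint]
Tick 3: prefer A, take keg from A; A=[nail,bolt,hinge] B=[peg,lathe,clip,hook] C=[drum,joint,keg]
Tick 4: prefer B, take peg from B; A=[nail,bolt,hinge] B=[lathe,clip,hook] C=[drum,joint,keg,peg]
Tick 5: prefer A, take nail from A; A=[bolt,hinge] B=[lathe,clip,hook] C=[drum,joint,keg,peg,nail]
Tick 6: prefer B, take lathe from B; A=[bolt,hinge] B=[clip,hook] C=[drum,joint,keg,peg,nail,lathe]

Answer: 6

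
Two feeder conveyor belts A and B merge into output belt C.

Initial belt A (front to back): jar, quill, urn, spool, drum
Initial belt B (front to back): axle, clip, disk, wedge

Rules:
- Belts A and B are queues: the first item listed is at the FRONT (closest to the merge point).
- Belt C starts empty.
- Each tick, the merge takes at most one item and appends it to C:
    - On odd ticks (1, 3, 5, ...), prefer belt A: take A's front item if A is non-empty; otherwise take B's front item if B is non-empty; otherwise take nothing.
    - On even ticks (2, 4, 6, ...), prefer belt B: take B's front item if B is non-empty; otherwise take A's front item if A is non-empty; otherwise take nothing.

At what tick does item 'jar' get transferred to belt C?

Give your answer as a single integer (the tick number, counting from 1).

Answer: 1

Derivation:
Tick 1: prefer A, take jar from A; A=[quill,urn,spool,drum] B=[axle,clip,disk,wedge] C=[jar]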